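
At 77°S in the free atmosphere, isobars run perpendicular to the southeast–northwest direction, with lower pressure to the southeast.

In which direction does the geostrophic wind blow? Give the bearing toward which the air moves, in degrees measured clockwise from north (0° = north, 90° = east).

The pressure-gradient force points toward the southeast (bearing 135°).
Geostrophic balance: in the Southern Hemisphere the Coriolis force deflects motion to the left, so the geostrophic wind blows 90° to the left of the pressure-gradient force (low pressure on the right).
Rotating 135° by 90° counterclockwise gives 045° — the wind blows toward the northeast.

045°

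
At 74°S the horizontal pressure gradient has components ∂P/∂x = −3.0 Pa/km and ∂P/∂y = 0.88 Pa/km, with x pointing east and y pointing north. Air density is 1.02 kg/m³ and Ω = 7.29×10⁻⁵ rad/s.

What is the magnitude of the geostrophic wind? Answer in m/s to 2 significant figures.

22 m/s

Coriolis parameter at 74°S:
f = 2Ω sin φ = 2 × 7.29×10⁻⁵ × sin 74° = 1.40×10⁻⁴ s⁻¹
In the Southern Hemisphere f is negative: f = −1.40×10⁻⁴ s⁻¹.
Component geostrophic relations (x east, y north):
u_g = −(1/(fρ)) ∂P/∂y,  v_g = (1/(fρ)) ∂P/∂x
u_g = −(0.88×10⁻³)/(−1.40×10⁻⁴ × 1.02) = 6.16 m/s;  v_g = (−3.0×10⁻³)/(−1.40×10⁻⁴ × 1.02) = 21.0 m/s
|V_g| = √(u_g² + v_g²) = 21.9 m/s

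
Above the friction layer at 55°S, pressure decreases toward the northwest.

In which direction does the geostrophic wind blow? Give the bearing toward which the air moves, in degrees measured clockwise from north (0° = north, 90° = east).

The pressure-gradient force points toward the northwest (bearing 315°).
Geostrophic balance: in the Southern Hemisphere the Coriolis force deflects motion to the left, so the geostrophic wind blows 90° to the left of the pressure-gradient force (low pressure on the right).
Rotating 315° by 90° counterclockwise gives 225° — the wind blows toward the southwest.

225°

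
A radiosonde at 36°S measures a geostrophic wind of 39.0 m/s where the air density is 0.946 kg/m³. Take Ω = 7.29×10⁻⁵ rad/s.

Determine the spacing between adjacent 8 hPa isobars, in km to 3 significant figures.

253 km

Coriolis parameter at 36°S:
f = 2Ω sin φ = 2 × 7.29×10⁻⁵ × sin 36° = 8.57×10⁻⁵ s⁻¹
Geostrophic balance rearranged: |∂P/∂n| = f ρ V_g
|∂P/∂n| = 8.57×10⁻⁵ × 0.946 × 39.0 = 3.16×10⁻³ Pa/m
Isobar spacing: Δn = ΔP/|∂P/∂n| = 800 Pa / 3.16×10⁻³ Pa/m = 253022 m ≈ 253 km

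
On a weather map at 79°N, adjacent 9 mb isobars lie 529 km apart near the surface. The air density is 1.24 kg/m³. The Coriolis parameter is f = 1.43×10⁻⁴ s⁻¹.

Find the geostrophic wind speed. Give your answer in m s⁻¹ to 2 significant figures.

Pressure gradient: |∂P/∂n| = 900 Pa / 529000 m = 1.70×10⁻³ Pa/m
Geostrophic balance (pressure-gradient force = Coriolis force):
V_g = (1/(fρ)) |∂P/∂n| = 1.70×10⁻³ / (1.43×10⁻⁴ × 1.24) = 9.59 m/s

9.6 m s⁻¹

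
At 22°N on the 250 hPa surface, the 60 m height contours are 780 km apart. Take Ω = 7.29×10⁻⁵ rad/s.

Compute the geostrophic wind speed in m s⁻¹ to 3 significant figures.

13.8 m s⁻¹

Coriolis parameter at 22°N:
f = 2Ω sin φ = 2 × 7.29×10⁻⁵ × sin 22° = 5.46×10⁻⁵ s⁻¹
Height gradient: |∂Z/∂n| = 60 m / 780000 m = 7.69×10⁻⁵
On a pressure surface, geostrophic balance gives V_g = (g/f)|∂Z/∂n|:
V_g = 9.81 × 7.69×10⁻⁵ / 5.46×10⁻⁵ = 13.8 m/s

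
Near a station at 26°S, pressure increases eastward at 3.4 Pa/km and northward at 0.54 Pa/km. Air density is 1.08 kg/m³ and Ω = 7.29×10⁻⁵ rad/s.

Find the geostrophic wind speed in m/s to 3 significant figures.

Coriolis parameter at 26°S:
f = 2Ω sin φ = 2 × 7.29×10⁻⁵ × sin 26° = 6.39×10⁻⁵ s⁻¹
In the Southern Hemisphere f is negative: f = −6.39×10⁻⁵ s⁻¹.
Component geostrophic relations (x east, y north):
u_g = −(1/(fρ)) ∂P/∂y,  v_g = (1/(fρ)) ∂P/∂x
u_g = −(0.54×10⁻³)/(−6.39×10⁻⁵ × 1.08) = 7.82 m/s;  v_g = (3.4×10⁻³)/(−6.39×10⁻⁵ × 1.08) = −49.3 m/s
|V_g| = √(u_g² + v_g²) = 49.9 m/s

49.9 m/s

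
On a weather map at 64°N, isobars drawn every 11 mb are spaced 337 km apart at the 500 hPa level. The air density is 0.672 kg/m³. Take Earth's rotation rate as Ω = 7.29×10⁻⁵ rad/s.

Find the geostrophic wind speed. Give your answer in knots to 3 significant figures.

Coriolis parameter at 64°N:
f = 2Ω sin φ = 2 × 7.29×10⁻⁵ × sin 64° = 1.31×10⁻⁴ s⁻¹
Pressure gradient: |∂P/∂n| = 1100 Pa / 337000 m = 3.26×10⁻³ Pa/m
Geostrophic balance (pressure-gradient force = Coriolis force):
V_g = (1/(fρ)) |∂P/∂n| = 3.26×10⁻³ / (1.31×10⁻⁴ × 0.672) = 37.1 m/s
Converting: 37.1 m/s × 1.944 = 72.1 knots

72.1 knots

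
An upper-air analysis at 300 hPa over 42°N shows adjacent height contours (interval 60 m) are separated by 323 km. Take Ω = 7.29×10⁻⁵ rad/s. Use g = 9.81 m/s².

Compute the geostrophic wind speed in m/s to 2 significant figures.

Coriolis parameter at 42°N:
f = 2Ω sin φ = 2 × 7.29×10⁻⁵ × sin 42° = 9.76×10⁻⁵ s⁻¹
Height gradient: |∂Z/∂n| = 60 m / 323000 m = 1.86×10⁻⁴
On a pressure surface, geostrophic balance gives V_g = (g/f)|∂Z/∂n|:
V_g = 9.81 × 1.86×10⁻⁴ / 9.76×10⁻⁵ = 18.7 m/s

19 m/s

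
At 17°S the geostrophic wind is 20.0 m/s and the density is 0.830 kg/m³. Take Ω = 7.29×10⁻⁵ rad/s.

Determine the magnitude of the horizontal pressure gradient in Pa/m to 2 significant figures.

7.1×10⁻⁴ Pa/m

Coriolis parameter at 17°S:
f = 2Ω sin φ = 2 × 7.29×10⁻⁵ × sin 17° = 4.26×10⁻⁵ s⁻¹
Geostrophic balance rearranged: |∂P/∂n| = f ρ V_g
|∂P/∂n| = 4.26×10⁻⁵ × 0.830 × 20.0 = 7.08×10⁻⁴ Pa/m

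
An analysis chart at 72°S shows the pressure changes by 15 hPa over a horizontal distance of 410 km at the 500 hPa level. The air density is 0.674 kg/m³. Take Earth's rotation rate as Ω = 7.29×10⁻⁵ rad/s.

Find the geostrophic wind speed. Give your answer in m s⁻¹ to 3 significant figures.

39.1 m s⁻¹

Coriolis parameter at 72°S:
f = 2Ω sin φ = 2 × 7.29×10⁻⁵ × sin 72° = 1.39×10⁻⁴ s⁻¹
Pressure gradient: |∂P/∂n| = 1500 Pa / 410000 m = 3.66×10⁻³ Pa/m
Geostrophic balance (pressure-gradient force = Coriolis force):
V_g = (1/(fρ)) |∂P/∂n| = 3.66×10⁻³ / (1.39×10⁻⁴ × 0.674) = 39.1 m/s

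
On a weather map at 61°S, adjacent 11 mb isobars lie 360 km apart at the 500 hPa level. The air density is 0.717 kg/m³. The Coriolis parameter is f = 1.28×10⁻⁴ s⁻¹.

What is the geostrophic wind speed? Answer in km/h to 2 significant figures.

120 km/h

Pressure gradient: |∂P/∂n| = 1100 Pa / 360000 m = 3.06×10⁻³ Pa/m
Geostrophic balance (pressure-gradient force = Coriolis force):
V_g = (1/(fρ)) |∂P/∂n| = 3.06×10⁻³ / (1.28×10⁻⁴ × 0.717) = 33.3 m/s
Converting: 33.3 m/s × 3.6 = 120 km/h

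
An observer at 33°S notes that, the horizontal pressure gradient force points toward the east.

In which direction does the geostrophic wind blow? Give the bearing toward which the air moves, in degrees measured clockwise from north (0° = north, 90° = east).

000°

The pressure-gradient force points toward the east (bearing 090°).
Geostrophic balance: in the Southern Hemisphere the Coriolis force deflects motion to the left, so the geostrophic wind blows 90° to the left of the pressure-gradient force (low pressure on the right).
Rotating 090° by 90° counterclockwise gives 000° — the wind blows toward the north.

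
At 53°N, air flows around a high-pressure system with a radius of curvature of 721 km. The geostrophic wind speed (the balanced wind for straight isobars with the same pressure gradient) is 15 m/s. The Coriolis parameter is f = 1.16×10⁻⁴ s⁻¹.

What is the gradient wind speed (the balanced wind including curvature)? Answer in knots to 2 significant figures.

38 knots

Around a high, pressure-gradient force acts outward with centrifugal, so Coriolis balances both:
fV = (1/ρ)|∂P/∂n| + V²/R  →  V² − fR·V + fR·V_g = 0
With fR = 1.16×10⁻⁴ × 721×10³ m = 83.6 m/s:
V = [fR − √((fR)² − 4 fR V_g)]/2 = [83.6 − √(83.6² − 4×83.6×15)]/2 = 19.6 m/s
Supergeostrophic (V > V_g = 15 m/s), as expected around a high.
Converting: 19.6 m/s × 1.944 = 38 knots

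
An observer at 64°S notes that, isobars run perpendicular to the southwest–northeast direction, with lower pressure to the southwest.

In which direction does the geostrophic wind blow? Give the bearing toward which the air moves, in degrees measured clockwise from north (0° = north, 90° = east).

The pressure-gradient force points toward the southwest (bearing 225°).
Geostrophic balance: in the Southern Hemisphere the Coriolis force deflects motion to the left, so the geostrophic wind blows 90° to the left of the pressure-gradient force (low pressure on the right).
Rotating 225° by 90° counterclockwise gives 135° — the wind blows toward the southeast.

135°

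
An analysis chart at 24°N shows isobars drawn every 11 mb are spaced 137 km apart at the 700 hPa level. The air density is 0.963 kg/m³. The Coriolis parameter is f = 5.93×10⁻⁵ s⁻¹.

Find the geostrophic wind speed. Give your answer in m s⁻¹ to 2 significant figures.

140 m s⁻¹

Pressure gradient: |∂P/∂n| = 1100 Pa / 137000 m = 8.03×10⁻³ Pa/m
Geostrophic balance (pressure-gradient force = Coriolis force):
V_g = (1/(fρ)) |∂P/∂n| = 8.03×10⁻³ / (5.93×10⁻⁵ × 0.963) = 141 m/s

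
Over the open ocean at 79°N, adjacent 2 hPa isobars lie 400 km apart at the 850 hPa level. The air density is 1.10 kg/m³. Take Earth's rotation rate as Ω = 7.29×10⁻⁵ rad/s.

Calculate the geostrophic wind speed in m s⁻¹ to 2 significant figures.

3.2 m s⁻¹

Coriolis parameter at 79°N:
f = 2Ω sin φ = 2 × 7.29×10⁻⁵ × sin 79° = 1.43×10⁻⁴ s⁻¹
Pressure gradient: |∂P/∂n| = 200 Pa / 400000 m = 5.00×10⁻⁴ Pa/m
Geostrophic balance (pressure-gradient force = Coriolis force):
V_g = (1/(fρ)) |∂P/∂n| = 5.00×10⁻⁴ / (1.43×10⁻⁴ × 1.10) = 3.18 m/s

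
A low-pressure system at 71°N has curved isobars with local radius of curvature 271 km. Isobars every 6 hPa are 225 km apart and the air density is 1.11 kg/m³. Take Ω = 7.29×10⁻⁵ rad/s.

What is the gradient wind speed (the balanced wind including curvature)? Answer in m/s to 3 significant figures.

12.9 m/s

Coriolis parameter at 71°N:
f = 2Ω sin φ = 2 × 7.29×10⁻⁵ × sin 71° = 1.38×10⁻⁴ s⁻¹
Pressure gradient: |∂P/∂n| = 600 Pa / 225000 m = 2.67×10⁻³ Pa/m
Geostrophic speed: V_g = |∂P/∂n|/(fρ) = 2.67×10⁻³/(1.38×10⁻⁴ × 1.11) = 17.4 m/s
Around a low, centrifugal force acts outward with Coriolis, so pressure-gradient force balances both:
(1/ρ)|∂P/∂n| = fV + V²/R  →  V² + fR·V − fR·V_g = 0
With fR = 1.38×10⁻⁴ × 271×10³ m = 37.4 m/s:
V = [−fR + √((fR)² + 4 fR V_g)]/2 = [−37.4 + √(37.4² + 4×37.4×17.4)]/2 = 12.9 m/s
Subgeostrophic (V < V_g = 17.4 m/s), as expected around a low.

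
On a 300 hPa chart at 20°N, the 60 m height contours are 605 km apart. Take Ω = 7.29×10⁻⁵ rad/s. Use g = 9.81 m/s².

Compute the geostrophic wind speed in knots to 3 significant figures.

37.9 knots

Coriolis parameter at 20°N:
f = 2Ω sin φ = 2 × 7.29×10⁻⁵ × sin 20° = 4.99×10⁻⁵ s⁻¹
Height gradient: |∂Z/∂n| = 60 m / 605000 m = 9.92×10⁻⁵
On a pressure surface, geostrophic balance gives V_g = (g/f)|∂Z/∂n|:
V_g = 9.81 × 9.92×10⁻⁵ / 4.99×10⁻⁵ = 19.5 m/s
Converting: 19.5 m/s × 1.944 = 37.9 knots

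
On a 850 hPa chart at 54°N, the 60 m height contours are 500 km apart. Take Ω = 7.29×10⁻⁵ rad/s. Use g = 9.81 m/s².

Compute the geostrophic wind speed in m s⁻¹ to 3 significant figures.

9.98 m s⁻¹

Coriolis parameter at 54°N:
f = 2Ω sin φ = 2 × 7.29×10⁻⁵ × sin 54° = 1.18×10⁻⁴ s⁻¹
Height gradient: |∂Z/∂n| = 60 m / 500000 m = 1.20×10⁻⁴
On a pressure surface, geostrophic balance gives V_g = (g/f)|∂Z/∂n|:
V_g = 9.81 × 1.20×10⁻⁴ / 1.18×10⁻⁴ = 9.98 m/s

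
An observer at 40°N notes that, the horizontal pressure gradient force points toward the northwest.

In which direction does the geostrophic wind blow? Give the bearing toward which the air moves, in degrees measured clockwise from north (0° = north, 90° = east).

The pressure-gradient force points toward the northwest (bearing 315°).
Geostrophic balance: in the Northern Hemisphere the Coriolis force deflects motion to the right, so the geostrophic wind blows 90° to the right of the pressure-gradient force (low pressure on the left).
Rotating 315° by 90° clockwise gives 045° — the wind blows toward the northeast.

045°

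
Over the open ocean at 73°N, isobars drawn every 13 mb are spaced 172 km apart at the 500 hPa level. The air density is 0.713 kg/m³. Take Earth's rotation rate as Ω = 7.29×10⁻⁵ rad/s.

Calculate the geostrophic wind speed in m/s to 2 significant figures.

Coriolis parameter at 73°N:
f = 2Ω sin φ = 2 × 7.29×10⁻⁵ × sin 73° = 1.39×10⁻⁴ s⁻¹
Pressure gradient: |∂P/∂n| = 1300 Pa / 172000 m = 7.56×10⁻³ Pa/m
Geostrophic balance (pressure-gradient force = Coriolis force):
V_g = (1/(fρ)) |∂P/∂n| = 7.56×10⁻³ / (1.39×10⁻⁴ × 0.713) = 76.0 m/s

76 m/s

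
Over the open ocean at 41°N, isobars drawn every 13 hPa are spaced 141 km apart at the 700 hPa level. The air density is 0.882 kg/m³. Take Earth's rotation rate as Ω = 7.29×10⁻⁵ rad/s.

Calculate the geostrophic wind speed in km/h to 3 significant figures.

Coriolis parameter at 41°N:
f = 2Ω sin φ = 2 × 7.29×10⁻⁵ × sin 41° = 9.57×10⁻⁵ s⁻¹
Pressure gradient: |∂P/∂n| = 1300 Pa / 141000 m = 9.22×10⁻³ Pa/m
Geostrophic balance (pressure-gradient force = Coriolis force):
V_g = (1/(fρ)) |∂P/∂n| = 9.22×10⁻³ / (9.57×10⁻⁵ × 0.882) = 109 m/s
Converting: 109 m/s × 3.6 = 393 km/h

393 km/h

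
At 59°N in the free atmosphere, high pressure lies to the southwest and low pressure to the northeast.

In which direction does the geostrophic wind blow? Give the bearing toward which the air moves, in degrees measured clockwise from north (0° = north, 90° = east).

135°

The pressure-gradient force points toward the northeast (bearing 045°).
Geostrophic balance: in the Northern Hemisphere the Coriolis force deflects motion to the right, so the geostrophic wind blows 90° to the right of the pressure-gradient force (low pressure on the left).
Rotating 045° by 90° clockwise gives 135° — the wind blows toward the southeast.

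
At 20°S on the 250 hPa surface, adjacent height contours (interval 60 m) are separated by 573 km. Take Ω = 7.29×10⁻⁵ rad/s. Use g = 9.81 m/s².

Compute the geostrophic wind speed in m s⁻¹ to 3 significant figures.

Coriolis parameter at 20°S:
f = 2Ω sin φ = 2 × 7.29×10⁻⁵ × sin 20° = 4.99×10⁻⁵ s⁻¹
Height gradient: |∂Z/∂n| = 60 m / 573000 m = 1.05×10⁻⁴
On a pressure surface, geostrophic balance gives V_g = (g/f)|∂Z/∂n|:
V_g = 9.81 × 1.05×10⁻⁴ / 4.99×10⁻⁵ = 20.6 m/s

20.6 m s⁻¹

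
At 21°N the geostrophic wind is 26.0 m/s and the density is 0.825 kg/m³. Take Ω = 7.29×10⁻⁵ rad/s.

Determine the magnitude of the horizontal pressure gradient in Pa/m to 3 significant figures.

1.12×10⁻³ Pa/m

Coriolis parameter at 21°N:
f = 2Ω sin φ = 2 × 7.29×10⁻⁵ × sin 21° = 5.23×10⁻⁵ s⁻¹
Geostrophic balance rearranged: |∂P/∂n| = f ρ V_g
|∂P/∂n| = 5.23×10⁻⁵ × 0.825 × 26.0 = 1.12×10⁻³ Pa/m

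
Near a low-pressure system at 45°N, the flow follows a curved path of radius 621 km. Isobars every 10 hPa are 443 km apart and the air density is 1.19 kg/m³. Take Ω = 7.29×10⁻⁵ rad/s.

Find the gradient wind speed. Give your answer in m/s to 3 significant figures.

Coriolis parameter at 45°N:
f = 2Ω sin φ = 2 × 7.29×10⁻⁵ × sin 45° = 1.03×10⁻⁴ s⁻¹
Pressure gradient: |∂P/∂n| = 1000 Pa / 443000 m = 2.26×10⁻³ Pa/m
Geostrophic speed: V_g = |∂P/∂n|/(fρ) = 2.26×10⁻³/(1.03×10⁻⁴ × 1.19) = 18.4 m/s
Around a low, centrifugal force acts outward with Coriolis, so pressure-gradient force balances both:
(1/ρ)|∂P/∂n| = fV + V²/R  →  V² + fR·V − fR·V_g = 0
With fR = 1.03×10⁻⁴ × 621×10³ m = 64.0 m/s:
V = [−fR + √((fR)² + 4 fR V_g)]/2 = [−64.0 + √(64.0² + 4×64.0×18.4)]/2 = 14.9 m/s
Subgeostrophic (V < V_g = 18.4 m/s), as expected around a low.

14.9 m/s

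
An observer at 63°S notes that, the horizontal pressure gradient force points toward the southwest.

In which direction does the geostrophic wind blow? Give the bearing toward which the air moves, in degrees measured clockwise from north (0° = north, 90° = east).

The pressure-gradient force points toward the southwest (bearing 225°).
Geostrophic balance: in the Southern Hemisphere the Coriolis force deflects motion to the left, so the geostrophic wind blows 90° to the left of the pressure-gradient force (low pressure on the right).
Rotating 225° by 90° counterclockwise gives 135° — the wind blows toward the southeast.

135°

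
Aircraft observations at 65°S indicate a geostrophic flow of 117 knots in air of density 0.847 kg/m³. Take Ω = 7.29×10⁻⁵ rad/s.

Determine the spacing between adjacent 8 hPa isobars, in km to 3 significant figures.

Coriolis parameter at 65°S:
f = 2Ω sin φ = 2 × 7.29×10⁻⁵ × sin 65° = 1.32×10⁻⁴ s⁻¹
Wind speed in SI: 117 knots = 60.2 m/s
Geostrophic balance rearranged: |∂P/∂n| = f ρ V_g
|∂P/∂n| = 1.32×10⁻⁴ × 0.847 × 60.2 = 6.74×10⁻³ Pa/m
Isobar spacing: Δn = ΔP/|∂P/∂n| = 800 Pa / 6.74×10⁻³ Pa/m = 118754 m ≈ 119 km

119 km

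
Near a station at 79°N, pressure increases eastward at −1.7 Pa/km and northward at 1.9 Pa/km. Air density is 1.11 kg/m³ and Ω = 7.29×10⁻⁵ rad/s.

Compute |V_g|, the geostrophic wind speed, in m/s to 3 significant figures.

16.0 m/s

Coriolis parameter at 79°N:
f = 2Ω sin φ = 2 × 7.29×10⁻⁵ × sin 79° = 1.43×10⁻⁴ s⁻¹
Component geostrophic relations (x east, y north):
u_g = −(1/(fρ)) ∂P/∂y,  v_g = (1/(fρ)) ∂P/∂x
u_g = −(1.9×10⁻³)/(1.43×10⁻⁴ × 1.11) = −12.0 m/s;  v_g = (−1.7×10⁻³)/(1.43×10⁻⁴ × 1.11) = −10.7 m/s
|V_g| = √(u_g² + v_g²) = 16.0 m/s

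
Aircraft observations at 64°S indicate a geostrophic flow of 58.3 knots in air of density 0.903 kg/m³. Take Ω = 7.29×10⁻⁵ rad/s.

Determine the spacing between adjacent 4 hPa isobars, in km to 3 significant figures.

113 km

Coriolis parameter at 64°S:
f = 2Ω sin φ = 2 × 7.29×10⁻⁵ × sin 64° = 1.31×10⁻⁴ s⁻¹
Wind speed in SI: 58.3 knots = 30.0 m/s
Geostrophic balance rearranged: |∂P/∂n| = f ρ V_g
|∂P/∂n| = 1.31×10⁻⁴ × 0.903 × 30.0 = 3.55×10⁻³ Pa/m
Isobar spacing: Δn = ΔP/|∂P/∂n| = 400 Pa / 3.55×10⁻³ Pa/m = 112706 m ≈ 113 km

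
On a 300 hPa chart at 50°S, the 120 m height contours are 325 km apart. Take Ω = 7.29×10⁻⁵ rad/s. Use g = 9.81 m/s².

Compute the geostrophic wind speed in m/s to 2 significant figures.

32 m/s

Coriolis parameter at 50°S:
f = 2Ω sin φ = 2 × 7.29×10⁻⁵ × sin 50° = 1.12×10⁻⁴ s⁻¹
Height gradient: |∂Z/∂n| = 120 m / 325000 m = 3.69×10⁻⁴
On a pressure surface, geostrophic balance gives V_g = (g/f)|∂Z/∂n|:
V_g = 9.81 × 3.69×10⁻⁴ / 1.12×10⁻⁴ = 32.4 m/s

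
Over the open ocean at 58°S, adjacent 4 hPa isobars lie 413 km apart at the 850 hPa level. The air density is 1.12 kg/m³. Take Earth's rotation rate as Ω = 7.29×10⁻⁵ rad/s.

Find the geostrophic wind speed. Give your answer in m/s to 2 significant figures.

Coriolis parameter at 58°S:
f = 2Ω sin φ = 2 × 7.29×10⁻⁵ × sin 58° = 1.24×10⁻⁴ s⁻¹
Pressure gradient: |∂P/∂n| = 400 Pa / 413000 m = 9.69×10⁻⁴ Pa/m
Geostrophic balance (pressure-gradient force = Coriolis force):
V_g = (1/(fρ)) |∂P/∂n| = 9.69×10⁻⁴ / (1.24×10⁻⁴ × 1.12) = 6.99 m/s

7.0 m/s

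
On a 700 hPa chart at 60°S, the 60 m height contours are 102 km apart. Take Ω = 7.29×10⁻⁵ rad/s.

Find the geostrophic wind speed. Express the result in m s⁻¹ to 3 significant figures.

Coriolis parameter at 60°S:
f = 2Ω sin φ = 2 × 7.29×10⁻⁵ × sin 60° = 1.26×10⁻⁴ s⁻¹
Height gradient: |∂Z/∂n| = 60 m / 102000 m = 5.88×10⁻⁴
On a pressure surface, geostrophic balance gives V_g = (g/f)|∂Z/∂n|:
V_g = 9.81 × 5.88×10⁻⁴ / 1.26×10⁻⁴ = 45.7 m/s

45.7 m s⁻¹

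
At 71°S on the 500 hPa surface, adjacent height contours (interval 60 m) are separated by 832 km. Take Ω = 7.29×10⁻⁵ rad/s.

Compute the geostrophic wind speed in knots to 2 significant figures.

10.0 knots

Coriolis parameter at 71°S:
f = 2Ω sin φ = 2 × 7.29×10⁻⁵ × sin 71° = 1.38×10⁻⁴ s⁻¹
Height gradient: |∂Z/∂n| = 60 m / 832000 m = 7.21×10⁻⁵
On a pressure surface, geostrophic balance gives V_g = (g/f)|∂Z/∂n|:
V_g = 9.81 × 7.21×10⁻⁵ / 1.38×10⁻⁴ = 5.13 m/s
Converting: 5.13 m/s × 1.944 = 10.0 knots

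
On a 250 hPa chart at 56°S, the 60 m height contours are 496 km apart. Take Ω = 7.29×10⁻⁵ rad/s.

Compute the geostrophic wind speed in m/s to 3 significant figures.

9.82 m/s

Coriolis parameter at 56°S:
f = 2Ω sin φ = 2 × 7.29×10⁻⁵ × sin 56° = 1.21×10⁻⁴ s⁻¹
Height gradient: |∂Z/∂n| = 60 m / 496000 m = 1.21×10⁻⁴
On a pressure surface, geostrophic balance gives V_g = (g/f)|∂Z/∂n|:
V_g = 9.81 × 1.21×10⁻⁴ / 1.21×10⁻⁴ = 9.82 m/s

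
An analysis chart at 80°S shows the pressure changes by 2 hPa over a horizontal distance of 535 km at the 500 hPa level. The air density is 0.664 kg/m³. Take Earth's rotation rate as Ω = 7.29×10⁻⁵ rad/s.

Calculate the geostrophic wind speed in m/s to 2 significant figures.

Coriolis parameter at 80°S:
f = 2Ω sin φ = 2 × 7.29×10⁻⁵ × sin 80° = 1.44×10⁻⁴ s⁻¹
Pressure gradient: |∂P/∂n| = 200 Pa / 535000 m = 3.74×10⁻⁴ Pa/m
Geostrophic balance (pressure-gradient force = Coriolis force):
V_g = (1/(fρ)) |∂P/∂n| = 3.74×10⁻⁴ / (1.44×10⁻⁴ × 0.664) = 3.92 m/s

3.9 m/s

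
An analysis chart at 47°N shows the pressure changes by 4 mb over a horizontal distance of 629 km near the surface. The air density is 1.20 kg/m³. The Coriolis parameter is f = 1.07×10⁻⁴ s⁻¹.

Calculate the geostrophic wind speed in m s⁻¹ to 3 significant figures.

4.95 m s⁻¹

Pressure gradient: |∂P/∂n| = 400 Pa / 629000 m = 6.36×10⁻⁴ Pa/m
Geostrophic balance (pressure-gradient force = Coriolis force):
V_g = (1/(fρ)) |∂P/∂n| = 6.36×10⁻⁴ / (1.07×10⁻⁴ × 1.20) = 4.95 m/s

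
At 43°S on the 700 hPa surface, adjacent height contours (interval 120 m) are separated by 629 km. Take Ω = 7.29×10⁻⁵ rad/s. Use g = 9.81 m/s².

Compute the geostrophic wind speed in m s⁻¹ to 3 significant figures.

18.8 m s⁻¹

Coriolis parameter at 43°S:
f = 2Ω sin φ = 2 × 7.29×10⁻⁵ × sin 43° = 9.94×10⁻⁵ s⁻¹
Height gradient: |∂Z/∂n| = 120 m / 629000 m = 1.91×10⁻⁴
On a pressure surface, geostrophic balance gives V_g = (g/f)|∂Z/∂n|:
V_g = 9.81 × 1.91×10⁻⁴ / 9.94×10⁻⁵ = 18.8 m/s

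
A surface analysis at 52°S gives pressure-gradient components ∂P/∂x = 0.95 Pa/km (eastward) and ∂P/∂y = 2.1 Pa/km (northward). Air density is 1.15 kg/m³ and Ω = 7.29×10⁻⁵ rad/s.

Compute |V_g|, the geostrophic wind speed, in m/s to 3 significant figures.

Coriolis parameter at 52°S:
f = 2Ω sin φ = 2 × 7.29×10⁻⁵ × sin 52° = 1.15×10⁻⁴ s⁻¹
In the Southern Hemisphere f is negative: f = −1.15×10⁻⁴ s⁻¹.
Component geostrophic relations (x east, y north):
u_g = −(1/(fρ)) ∂P/∂y,  v_g = (1/(fρ)) ∂P/∂x
u_g = −(2.1×10⁻³)/(−1.15×10⁻⁴ × 1.15) = 15.9 m/s;  v_g = (0.95×10⁻³)/(−1.15×10⁻⁴ × 1.15) = −7.19 m/s
|V_g| = √(u_g² + v_g²) = 17.4 m/s

17.4 m/s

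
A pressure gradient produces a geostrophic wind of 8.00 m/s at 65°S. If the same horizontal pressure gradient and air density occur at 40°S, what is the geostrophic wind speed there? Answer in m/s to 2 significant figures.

11 m/s

With the same pressure gradient and density, V_g ∝ 1/f ∝ 1/sin φ.
V₂ = V₁ · sin φ₁ / sin φ₂ = 8.00 × sin 65° / sin 40°
V₂ = 8.00 × 0.9063/0.6428 = 11 m/s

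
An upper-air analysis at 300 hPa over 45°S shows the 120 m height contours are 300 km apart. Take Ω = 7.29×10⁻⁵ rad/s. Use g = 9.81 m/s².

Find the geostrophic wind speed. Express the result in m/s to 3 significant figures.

Coriolis parameter at 45°S:
f = 2Ω sin φ = 2 × 7.29×10⁻⁵ × sin 45° = 1.03×10⁻⁴ s⁻¹
Height gradient: |∂Z/∂n| = 120 m / 300000 m = 4.00×10⁻⁴
On a pressure surface, geostrophic balance gives V_g = (g/f)|∂Z/∂n|:
V_g = 9.81 × 4.00×10⁻⁴ / 1.03×10⁻⁴ = 38.1 m/s

38.1 m/s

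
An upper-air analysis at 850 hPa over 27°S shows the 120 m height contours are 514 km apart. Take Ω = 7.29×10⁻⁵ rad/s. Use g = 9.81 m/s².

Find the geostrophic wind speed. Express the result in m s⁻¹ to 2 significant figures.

35 m s⁻¹

Coriolis parameter at 27°S:
f = 2Ω sin φ = 2 × 7.29×10⁻⁵ × sin 27° = 6.62×10⁻⁵ s⁻¹
Height gradient: |∂Z/∂n| = 120 m / 514000 m = 2.33×10⁻⁴
On a pressure surface, geostrophic balance gives V_g = (g/f)|∂Z/∂n|:
V_g = 9.81 × 2.33×10⁻⁴ / 6.62×10⁻⁵ = 34.6 m/s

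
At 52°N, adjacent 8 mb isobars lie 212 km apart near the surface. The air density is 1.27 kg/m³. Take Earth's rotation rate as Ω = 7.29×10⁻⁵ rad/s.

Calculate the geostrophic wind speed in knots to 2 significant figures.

50 knots

Coriolis parameter at 52°N:
f = 2Ω sin φ = 2 × 7.29×10⁻⁵ × sin 52° = 1.15×10⁻⁴ s⁻¹
Pressure gradient: |∂P/∂n| = 800 Pa / 212000 m = 3.77×10⁻³ Pa/m
Geostrophic balance (pressure-gradient force = Coriolis force):
V_g = (1/(fρ)) |∂P/∂n| = 3.77×10⁻³ / (1.15×10⁻⁴ × 1.27) = 25.9 m/s
Converting: 25.9 m/s × 1.944 = 50 knots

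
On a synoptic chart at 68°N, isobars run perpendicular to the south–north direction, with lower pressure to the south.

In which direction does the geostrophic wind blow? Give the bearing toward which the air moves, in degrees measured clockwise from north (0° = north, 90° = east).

270°

The pressure-gradient force points toward the south (bearing 180°).
Geostrophic balance: in the Northern Hemisphere the Coriolis force deflects motion to the right, so the geostrophic wind blows 90° to the right of the pressure-gradient force (low pressure on the left).
Rotating 180° by 90° clockwise gives 270° — the wind blows toward the west.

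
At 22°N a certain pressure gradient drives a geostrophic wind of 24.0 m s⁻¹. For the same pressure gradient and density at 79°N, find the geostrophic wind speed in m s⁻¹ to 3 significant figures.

9.16 m s⁻¹

With the same pressure gradient and density, V_g ∝ 1/f ∝ 1/sin φ.
V₂ = V₁ · sin φ₁ / sin φ₂ = 24.0 × sin 22° / sin 79°
V₂ = 24.0 × 0.3746/0.9816 = 9.16 m s⁻¹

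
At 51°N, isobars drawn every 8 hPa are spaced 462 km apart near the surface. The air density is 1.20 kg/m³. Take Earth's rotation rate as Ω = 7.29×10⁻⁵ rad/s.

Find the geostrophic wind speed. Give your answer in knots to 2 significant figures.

25 knots

Coriolis parameter at 51°N:
f = 2Ω sin φ = 2 × 7.29×10⁻⁵ × sin 51° = 1.13×10⁻⁴ s⁻¹
Pressure gradient: |∂P/∂n| = 800 Pa / 462000 m = 1.73×10⁻³ Pa/m
Geostrophic balance (pressure-gradient force = Coriolis force):
V_g = (1/(fρ)) |∂P/∂n| = 1.73×10⁻³ / (1.13×10⁻⁴ × 1.20) = 12.7 m/s
Converting: 12.7 m/s × 1.944 = 25 knots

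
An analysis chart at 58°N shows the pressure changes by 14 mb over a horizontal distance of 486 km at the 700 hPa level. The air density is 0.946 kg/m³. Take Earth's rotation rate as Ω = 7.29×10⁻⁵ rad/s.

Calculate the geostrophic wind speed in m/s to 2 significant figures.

Coriolis parameter at 58°N:
f = 2Ω sin φ = 2 × 7.29×10⁻⁵ × sin 58° = 1.24×10⁻⁴ s⁻¹
Pressure gradient: |∂P/∂n| = 1400 Pa / 486000 m = 2.88×10⁻³ Pa/m
Geostrophic balance (pressure-gradient force = Coriolis force):
V_g = (1/(fρ)) |∂P/∂n| = 2.88×10⁻³ / (1.24×10⁻⁴ × 0.946) = 24.6 m/s

25 m/s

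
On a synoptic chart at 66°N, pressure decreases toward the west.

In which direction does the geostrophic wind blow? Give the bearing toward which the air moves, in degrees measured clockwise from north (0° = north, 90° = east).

000°

The pressure-gradient force points toward the west (bearing 270°).
Geostrophic balance: in the Northern Hemisphere the Coriolis force deflects motion to the right, so the geostrophic wind blows 90° to the right of the pressure-gradient force (low pressure on the left).
Rotating 270° by 90° clockwise gives 000° — the wind blows toward the north.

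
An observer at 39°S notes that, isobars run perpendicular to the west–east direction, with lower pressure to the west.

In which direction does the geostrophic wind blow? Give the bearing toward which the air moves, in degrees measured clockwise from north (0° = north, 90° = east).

The pressure-gradient force points toward the west (bearing 270°).
Geostrophic balance: in the Southern Hemisphere the Coriolis force deflects motion to the left, so the geostrophic wind blows 90° to the left of the pressure-gradient force (low pressure on the right).
Rotating 270° by 90° counterclockwise gives 180° — the wind blows toward the south.

180°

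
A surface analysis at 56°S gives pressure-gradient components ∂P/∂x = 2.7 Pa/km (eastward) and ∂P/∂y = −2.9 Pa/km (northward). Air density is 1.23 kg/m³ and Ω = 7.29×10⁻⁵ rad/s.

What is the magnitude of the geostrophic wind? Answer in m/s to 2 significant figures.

Coriolis parameter at 56°S:
f = 2Ω sin φ = 2 × 7.29×10⁻⁵ × sin 56° = 1.21×10⁻⁴ s⁻¹
In the Southern Hemisphere f is negative: f = −1.21×10⁻⁴ s⁻¹.
Component geostrophic relations (x east, y north):
u_g = −(1/(fρ)) ∂P/∂y,  v_g = (1/(fρ)) ∂P/∂x
u_g = −(−2.9×10⁻³)/(−1.21×10⁻⁴ × 1.23) = −19.5 m/s;  v_g = (2.7×10⁻³)/(−1.21×10⁻⁴ × 1.23) = −18.2 m/s
|V_g| = √(u_g² + v_g²) = 26.7 m/s

27 m/s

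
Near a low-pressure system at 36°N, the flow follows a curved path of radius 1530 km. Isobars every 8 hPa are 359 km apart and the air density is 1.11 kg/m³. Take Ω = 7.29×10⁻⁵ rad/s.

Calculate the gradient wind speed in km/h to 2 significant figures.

Coriolis parameter at 36°N:
f = 2Ω sin φ = 2 × 7.29×10⁻⁵ × sin 36° = 8.57×10⁻⁵ s⁻¹
Pressure gradient: |∂P/∂n| = 800 Pa / 359000 m = 2.23×10⁻³ Pa/m
Geostrophic speed: V_g = |∂P/∂n|/(fρ) = 2.23×10⁻³/(8.57×10⁻⁵ × 1.11) = 23.4 m/s
Around a low, centrifugal force acts outward with Coriolis, so pressure-gradient force balances both:
(1/ρ)|∂P/∂n| = fV + V²/R  →  V² + fR·V − fR·V_g = 0
With fR = 8.57×10⁻⁵ × 1530×10³ m = 131 m/s:
V = [−fR + √((fR)² + 4 fR V_g)]/2 = [−131 + √(131² + 4×131×23.4)]/2 = 20.3 m/s
Subgeostrophic (V < V_g = 23.4 m/s), as expected around a low.
Converting: 20.3 m/s × 3.6 = 73 km/h

73 km/h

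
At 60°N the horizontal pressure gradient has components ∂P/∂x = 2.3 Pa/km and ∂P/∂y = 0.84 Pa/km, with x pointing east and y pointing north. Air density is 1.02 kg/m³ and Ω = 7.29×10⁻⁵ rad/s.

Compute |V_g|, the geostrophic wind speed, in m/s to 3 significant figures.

19.0 m/s

Coriolis parameter at 60°N:
f = 2Ω sin φ = 2 × 7.29×10⁻⁵ × sin 60° = 1.26×10⁻⁴ s⁻¹
Component geostrophic relations (x east, y north):
u_g = −(1/(fρ)) ∂P/∂y,  v_g = (1/(fρ)) ∂P/∂x
u_g = −(0.84×10⁻³)/(1.26×10⁻⁴ × 1.02) = −6.52 m/s;  v_g = (2.3×10⁻³)/(1.26×10⁻⁴ × 1.02) = 17.9 m/s
|V_g| = √(u_g² + v_g²) = 19.0 m/s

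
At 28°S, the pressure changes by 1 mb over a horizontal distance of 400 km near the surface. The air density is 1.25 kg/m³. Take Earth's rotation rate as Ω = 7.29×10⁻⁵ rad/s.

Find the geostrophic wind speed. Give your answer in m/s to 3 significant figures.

2.92 m/s

Coriolis parameter at 28°S:
f = 2Ω sin φ = 2 × 7.29×10⁻⁵ × sin 28° = 6.84×10⁻⁵ s⁻¹
Pressure gradient: |∂P/∂n| = 100 Pa / 400000 m = 2.50×10⁻⁴ Pa/m
Geostrophic balance (pressure-gradient force = Coriolis force):
V_g = (1/(fρ)) |∂P/∂n| = 2.50×10⁻⁴ / (6.84×10⁻⁵ × 1.25) = 2.92 m/s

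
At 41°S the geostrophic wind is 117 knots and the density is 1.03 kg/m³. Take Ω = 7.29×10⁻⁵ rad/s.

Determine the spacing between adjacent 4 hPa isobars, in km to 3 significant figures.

Coriolis parameter at 41°S:
f = 2Ω sin φ = 2 × 7.29×10⁻⁵ × sin 41° = 9.57×10⁻⁵ s⁻¹
Wind speed in SI: 117 knots = 60.2 m/s
Geostrophic balance rearranged: |∂P/∂n| = f ρ V_g
|∂P/∂n| = 9.57×10⁻⁵ × 1.03 × 60.2 = 5.93×10⁻³ Pa/m
Isobar spacing: Δn = ΔP/|∂P/∂n| = 400 Pa / 5.93×10⁻³ Pa/m = 67453 m ≈ 67.5 km

67.5 km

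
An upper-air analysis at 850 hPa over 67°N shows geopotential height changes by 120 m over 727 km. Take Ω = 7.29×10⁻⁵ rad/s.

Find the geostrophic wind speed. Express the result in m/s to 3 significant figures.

Coriolis parameter at 67°N:
f = 2Ω sin φ = 2 × 7.29×10⁻⁵ × sin 67° = 1.34×10⁻⁴ s⁻¹
Height gradient: |∂Z/∂n| = 120 m / 727000 m = 1.65×10⁻⁴
On a pressure surface, geostrophic balance gives V_g = (g/f)|∂Z/∂n|:
V_g = 9.81 × 1.65×10⁻⁴ / 1.34×10⁻⁴ = 12.1 m/s

12.1 m/s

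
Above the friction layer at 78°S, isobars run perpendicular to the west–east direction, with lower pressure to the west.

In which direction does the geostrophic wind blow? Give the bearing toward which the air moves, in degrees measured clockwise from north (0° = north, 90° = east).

The pressure-gradient force points toward the west (bearing 270°).
Geostrophic balance: in the Southern Hemisphere the Coriolis force deflects motion to the left, so the geostrophic wind blows 90° to the left of the pressure-gradient force (low pressure on the right).
Rotating 270° by 90° counterclockwise gives 180° — the wind blows toward the south.

180°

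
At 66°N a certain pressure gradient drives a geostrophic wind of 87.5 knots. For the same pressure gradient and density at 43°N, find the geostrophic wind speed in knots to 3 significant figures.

117 knots

With the same pressure gradient and density, V_g ∝ 1/f ∝ 1/sin φ.
V₂ = V₁ · sin φ₁ / sin φ₂ = 87.5 × sin 66° / sin 43°
V₂ = 87.5 × 0.9135/0.6820 = 117 knots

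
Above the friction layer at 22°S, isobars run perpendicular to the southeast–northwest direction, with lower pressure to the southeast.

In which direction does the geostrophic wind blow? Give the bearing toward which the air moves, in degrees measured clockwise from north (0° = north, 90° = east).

045°

The pressure-gradient force points toward the southeast (bearing 135°).
Geostrophic balance: in the Southern Hemisphere the Coriolis force deflects motion to the left, so the geostrophic wind blows 90° to the left of the pressure-gradient force (low pressure on the right).
Rotating 135° by 90° counterclockwise gives 045° — the wind blows toward the northeast.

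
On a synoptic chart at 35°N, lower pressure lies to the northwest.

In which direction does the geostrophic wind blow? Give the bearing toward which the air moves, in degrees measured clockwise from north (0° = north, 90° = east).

045°

The pressure-gradient force points toward the northwest (bearing 315°).
Geostrophic balance: in the Northern Hemisphere the Coriolis force deflects motion to the right, so the geostrophic wind blows 90° to the right of the pressure-gradient force (low pressure on the left).
Rotating 315° by 90° clockwise gives 045° — the wind blows toward the northeast.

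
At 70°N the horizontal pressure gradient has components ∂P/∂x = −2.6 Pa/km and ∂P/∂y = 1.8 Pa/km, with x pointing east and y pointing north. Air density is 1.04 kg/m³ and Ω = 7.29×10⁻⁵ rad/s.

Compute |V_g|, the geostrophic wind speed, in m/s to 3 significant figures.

22.2 m/s

Coriolis parameter at 70°N:
f = 2Ω sin φ = 2 × 7.29×10⁻⁵ × sin 70° = 1.37×10⁻⁴ s⁻¹
Component geostrophic relations (x east, y north):
u_g = −(1/(fρ)) ∂P/∂y,  v_g = (1/(fρ)) ∂P/∂x
u_g = −(1.8×10⁻³)/(1.37×10⁻⁴ × 1.04) = −12.6 m/s;  v_g = (−2.6×10⁻³)/(1.37×10⁻⁴ × 1.04) = −18.2 m/s
|V_g| = √(u_g² + v_g²) = 22.2 m/s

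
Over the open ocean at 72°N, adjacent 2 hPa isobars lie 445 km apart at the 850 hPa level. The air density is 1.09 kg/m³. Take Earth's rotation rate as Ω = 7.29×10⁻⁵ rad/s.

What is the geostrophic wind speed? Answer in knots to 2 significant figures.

Coriolis parameter at 72°N:
f = 2Ω sin φ = 2 × 7.29×10⁻⁵ × sin 72° = 1.39×10⁻⁴ s⁻¹
Pressure gradient: |∂P/∂n| = 200 Pa / 445000 m = 4.49×10⁻⁴ Pa/m
Geostrophic balance (pressure-gradient force = Coriolis force):
V_g = (1/(fρ)) |∂P/∂n| = 4.49×10⁻⁴ / (1.39×10⁻⁴ × 1.09) = 2.97 m/s
Converting: 2.97 m/s × 1.944 = 5.8 knots

5.8 knots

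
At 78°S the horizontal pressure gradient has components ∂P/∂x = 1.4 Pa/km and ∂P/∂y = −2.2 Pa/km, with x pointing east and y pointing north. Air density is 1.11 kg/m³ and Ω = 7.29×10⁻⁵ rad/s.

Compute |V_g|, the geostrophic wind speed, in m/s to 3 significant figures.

16.5 m/s

Coriolis parameter at 78°S:
f = 2Ω sin φ = 2 × 7.29×10⁻⁵ × sin 78° = 1.43×10⁻⁴ s⁻¹
In the Southern Hemisphere f is negative: f = −1.43×10⁻⁴ s⁻¹.
Component geostrophic relations (x east, y north):
u_g = −(1/(fρ)) ∂P/∂y,  v_g = (1/(fρ)) ∂P/∂x
u_g = −(−2.2×10⁻³)/(−1.43×10⁻⁴ × 1.11) = −13.9 m/s;  v_g = (1.4×10⁻³)/(−1.43×10⁻⁴ × 1.11) = −8.84 m/s
|V_g| = √(u_g² + v_g²) = 16.5 m/s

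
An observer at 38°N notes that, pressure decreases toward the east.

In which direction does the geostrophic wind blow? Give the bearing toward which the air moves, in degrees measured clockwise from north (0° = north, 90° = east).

The pressure-gradient force points toward the east (bearing 090°).
Geostrophic balance: in the Northern Hemisphere the Coriolis force deflects motion to the right, so the geostrophic wind blows 90° to the right of the pressure-gradient force (low pressure on the left).
Rotating 090° by 90° clockwise gives 180° — the wind blows toward the south.

180°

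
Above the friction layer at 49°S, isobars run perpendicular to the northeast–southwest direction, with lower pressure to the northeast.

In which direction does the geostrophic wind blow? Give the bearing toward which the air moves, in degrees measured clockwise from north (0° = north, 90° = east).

315°

The pressure-gradient force points toward the northeast (bearing 045°).
Geostrophic balance: in the Southern Hemisphere the Coriolis force deflects motion to the left, so the geostrophic wind blows 90° to the left of the pressure-gradient force (low pressure on the right).
Rotating 045° by 90° counterclockwise gives 315° — the wind blows toward the northwest.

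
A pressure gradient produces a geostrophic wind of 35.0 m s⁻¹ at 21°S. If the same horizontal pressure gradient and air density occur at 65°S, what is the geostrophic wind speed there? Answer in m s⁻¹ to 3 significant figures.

With the same pressure gradient and density, V_g ∝ 1/f ∝ 1/sin φ.
V₂ = V₁ · sin φ₁ / sin φ₂ = 35.0 × sin 21° / sin 65°
V₂ = 35.0 × 0.3584/0.9063 = 13.8 m s⁻¹

13.8 m s⁻¹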